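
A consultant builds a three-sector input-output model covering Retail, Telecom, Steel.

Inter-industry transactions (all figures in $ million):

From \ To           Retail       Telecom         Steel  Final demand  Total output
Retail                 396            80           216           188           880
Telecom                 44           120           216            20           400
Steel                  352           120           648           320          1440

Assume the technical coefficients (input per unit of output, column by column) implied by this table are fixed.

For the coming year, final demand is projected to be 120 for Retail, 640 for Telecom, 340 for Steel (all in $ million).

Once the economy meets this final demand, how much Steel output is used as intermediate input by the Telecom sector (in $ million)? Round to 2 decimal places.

z_ST = 470.18

Technical coefficients a_ij = z_ij / X_j:
  a_RR = 396/880 = 0.45, a_TR = 44/880 = 0.05, a_SR = 352/880 = 0.40
  a_RT = 80/400 = 0.20, a_TT = 120/400 = 0.30, a_ST = 120/400 = 0.30
  a_RS = 216/1440 = 0.15, a_TS = 216/1440 = 0.15, a_SS = 648/1440 = 0.45
I − A =
  [   0.55    -0.20    -0.15]
  [  -0.05     0.70    -0.15]
  [  -0.40    -0.30     0.55]
Cofactors of I−A, C_ij = (−1)^(i+j)·(minor ij) (rows/columns in the sector order above):
  C_11 = (0.70)(0.55) − (-0.15)(-0.30) = 0.3400
  C_12 = −[(-0.05)(0.55) − (-0.15)(-0.40)] = 0.0875
  C_13 = (-0.05)(-0.30) − (0.70)(-0.40) = 0.2950
  C_21 = −[(-0.20)(0.55) − (-0.15)(-0.30)] = 0.1550
  C_22 = (0.55)(0.55) − (-0.15)(-0.40) = 0.2425
  C_23 = −[(0.55)(-0.30) − (-0.20)(-0.40)] = 0.2450
  C_31 = (-0.20)(-0.15) − (-0.15)(0.70) = 0.1350
  C_32 = −[(0.55)(-0.15) − (-0.15)(-0.05)] = 0.0900
  C_33 = (0.55)(0.70) − (-0.20)(-0.05) = 0.3750
det(I−A) = Σ_j (I−A)_1j·C_1j = (0.55)(0.3400) + (-0.20)(0.0875) + (-0.15)(0.2950) = 0.12525
adj(I−A) = Cᵀ =
  [ 0.3400   0.1550   0.1350]
  [ 0.0875   0.2425   0.0900]
  [ 0.2950   0.2450   0.3750]
(I − A)⁻¹ = adj(I−A) / det(I−A) ≈
  [   2.7146     1.2375     1.0778]
  [   0.6986     1.9361     0.7186]
  [   2.3553     1.9561     2.9940]
First solve x = (I − A)⁻¹ d = adj(I−A)·d / det(I−A); in particular x_T = (0.0875·120 + 0.2425·640 + 0.0900·340) / 0.12525 = 196.30 / 0.12525 ≈ 1567.2655.
Intermediate flow from S to T: z_ST = a_ST · x_T = 0.30 × 196.30 / 0.12525 = 58.89 / 0.12525 ≈ 470.18.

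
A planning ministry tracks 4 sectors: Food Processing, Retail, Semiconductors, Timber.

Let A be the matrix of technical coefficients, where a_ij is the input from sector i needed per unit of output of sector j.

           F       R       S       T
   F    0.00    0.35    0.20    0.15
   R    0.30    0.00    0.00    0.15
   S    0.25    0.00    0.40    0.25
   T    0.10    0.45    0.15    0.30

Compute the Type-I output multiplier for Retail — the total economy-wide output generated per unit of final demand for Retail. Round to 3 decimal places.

m_R = 4.439

I − A =
  [   1.00    -0.35    -0.20    -0.15]
  [  -0.30     1.00     0.00    -0.15]
  [  -0.25     0.00     0.60    -0.25]
  [  -0.10    -0.45    -0.15     0.70]
Compute the cofactors C_ij = (−1)^(i+j)·(3×3 minor ij) of I−A; the adjugate is their transpose:
adj(I−A) = Cᵀ =
  [ 0.342000   0.196875   0.156875   0.171500]
  [ 0.129375   0.327875   0.074250   0.124500]
  [ 0.216875   0.199375   0.518500   0.274375]
  [ 0.178500   0.281625   0.181250   0.487000]
det(I−A) = Σ_j (I−A)_1j·C_1j = (1.00)(0.342000) + (-0.35)(0.129375) + (-0.20)(0.216875) + (-0.15)(0.178500) = 0.22656875
(I − A)⁻¹ = adj(I−A) / det(I−A) ≈
  [   1.5095     0.8689     0.6924     0.7569]
  [   0.5710     1.4471     0.3277     0.5495]
  [   0.9572     0.8800     2.2885     1.2110]
  [   0.7878     1.2430     0.8000     2.1495]
The output multiplier for sector j is the column-j sum of the Leontief inverse (I − A)⁻¹ = adj(I−A) / det(I−A).
Column R of adj(I−A): (0.196875, 0.327875, 0.199375, 0.281625); det(I−A) = 0.22656875.
m_R = (0.196875 + 0.327875 + 0.199375 + 0.281625) / 0.22656875 = 1.00575 / 0.22656875 ≈ 4.439.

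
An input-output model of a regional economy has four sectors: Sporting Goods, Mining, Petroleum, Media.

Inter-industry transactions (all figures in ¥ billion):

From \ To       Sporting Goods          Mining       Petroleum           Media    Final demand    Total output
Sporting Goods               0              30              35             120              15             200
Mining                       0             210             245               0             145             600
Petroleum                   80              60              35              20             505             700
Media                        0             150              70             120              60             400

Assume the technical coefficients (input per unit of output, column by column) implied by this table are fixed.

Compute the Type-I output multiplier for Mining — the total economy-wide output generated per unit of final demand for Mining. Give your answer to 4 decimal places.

Technical coefficients a_ij = z_ij / X_j:
  a_11 = 0/200 = 0.00, a_21 = 0/200 = 0.00, a_31 = 80/200 = 0.40, a_41 = 0/200 = 0.00
  a_12 = 30/600 = 0.05, a_22 = 210/600 = 0.35, a_32 = 60/600 = 0.10, a_42 = 150/600 = 0.25
  a_13 = 35/700 = 0.05, a_23 = 245/700 = 0.35, a_33 = 35/700 = 0.05, a_43 = 70/700 = 0.10
  a_14 = 120/400 = 0.30, a_24 = 0/400 = 0.00, a_34 = 20/400 = 0.05, a_44 = 120/400 = 0.30
I − A =
  [   1.00    -0.05    -0.05    -0.30]
  [   0.00     0.65    -0.35     0.00]
  [  -0.40    -0.10     0.95    -0.05]
  [   0.00    -0.25    -0.10     0.70]
Compute the cofactors C_ij = (−1)^(i+j)·(3×3 minor ij) of I−A; the adjugate is their transpose:
adj(I−A) = Cᵀ =
  [ 0.400125   0.111375   0.080750   0.177250]
  [ 0.098000   0.634000   0.245000   0.059500]
  [ 0.182000   0.126500   0.455000   0.110500]
  [ 0.061000   0.244500   0.152500   0.562500]
det(I−A) = Σ_j (I−A)_1j·C_1j = (1.00)(0.400125) + (-0.05)(0.098000) + (-0.05)(0.182000) + (-0.30)(0.061000) = 0.367825
(I − A)⁻¹ = adj(I−A) / det(I−A) ≈
  [   1.08781     0.30279     0.21953     0.48189]
  [   0.26643     1.72365     0.66608     0.16176]
  [   0.49480     0.34391     1.23700     0.30041]
  [   0.16584     0.66472     0.41460     1.52926]
The output multiplier for sector j is the column-j sum of the Leontief inverse (I − A)⁻¹ = adj(I−A) / det(I−A).
Column 2 of adj(I−A): (0.111375, 0.634000, 0.126500, 0.244500); det(I−A) = 0.367825.
m_2 = (0.111375 + 0.634000 + 0.126500 + 0.244500) / 0.367825 = 1.116375 / 0.367825 ≈ 3.0351.

m_2 = 3.0351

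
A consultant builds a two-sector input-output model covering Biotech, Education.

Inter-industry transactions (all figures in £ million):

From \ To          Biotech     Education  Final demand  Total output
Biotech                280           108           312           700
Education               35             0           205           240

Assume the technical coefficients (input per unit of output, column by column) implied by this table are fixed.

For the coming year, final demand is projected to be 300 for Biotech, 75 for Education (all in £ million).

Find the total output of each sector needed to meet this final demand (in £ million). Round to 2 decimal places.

x_B = 577.92, x_E = 103.90

Technical coefficients a_ij = z_ij / X_j:
  a_BB = 280/700 = 0.40, a_EB = 35/700 = 0.05
  a_BE = 108/240 = 0.45, a_EE = 0/240 = 0.00
I − A =
  [   0.60    -0.45]
  [  -0.05     1.00]
det(I−A) = (0.60)(1.00) − (-0.45)(-0.05) = 0.5775
adj(I−A) = [[1.00, 0.45], [0.05, 0.60]]
(I − A)⁻¹ = adj(I−A) / det(I−A) ≈
  [   1.7316     0.7792]
  [   0.0866     1.0390]
x = (I − A)⁻¹ d = adj(I−A)·d / det(I−A), with det(I−A) = 0.5775:
  x_B = (1.00·300 + 0.45·75) / 0.5775 = 333.75 / 0.5775 ≈ 577.92
  x_E = (0.05·300 + 0.60·75) / 0.5775 = 60.00 / 0.5775 ≈ 103.90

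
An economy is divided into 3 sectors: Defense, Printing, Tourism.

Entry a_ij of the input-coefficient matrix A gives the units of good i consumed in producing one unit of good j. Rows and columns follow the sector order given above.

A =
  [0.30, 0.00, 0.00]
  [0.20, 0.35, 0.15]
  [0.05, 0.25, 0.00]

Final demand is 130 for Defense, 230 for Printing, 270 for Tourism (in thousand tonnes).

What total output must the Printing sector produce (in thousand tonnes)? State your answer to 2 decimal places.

x_P = 504.55

I − A =
  [   0.70     0.00     0.00]
  [  -0.20     0.65    -0.15]
  [  -0.05    -0.25     1.00]
Cofactors of I−A, C_ij = (−1)^(i+j)·(minor ij) (rows/columns in the sector order above):
  C_11 = (0.65)(1.00) − (-0.15)(-0.25) = 0.6125
  C_12 = −[(-0.20)(1.00) − (-0.15)(-0.05)] = 0.2075
  C_13 = (-0.20)(-0.25) − (0.65)(-0.05) = 0.0825
  C_21 = −[(0.00)(1.00) − (0.00)(-0.25)] = 0.0000
  C_22 = (0.70)(1.00) − (0.00)(-0.05) = 0.7000
  C_23 = −[(0.70)(-0.25) − (0.00)(-0.05)] = 0.1750
  C_31 = (0.00)(-0.15) − (0.00)(0.65) = 0.0000
  C_32 = −[(0.70)(-0.15) − (0.00)(-0.20)] = 0.1050
  C_33 = (0.70)(0.65) − (0.00)(-0.20) = 0.4550
det(I−A) = Σ_j (I−A)_1j·C_1j = (0.70)(0.6125) + (0.00)(0.2075) + (0.00)(0.0825) = 0.42875
adj(I−A) = Cᵀ =
  [ 0.6125   0.0000   0.0000]
  [ 0.2075   0.7000   0.1050]
  [ 0.0825   0.1750   0.4550]
(I − A)⁻¹ = adj(I−A) / det(I−A) ≈
  [   1.4286     0.0000     0.0000]
  [   0.4840     1.6327     0.2449]
  [   0.1924     0.4082     1.0612]
x = (I − A)⁻¹ d = adj(I−A)·d / det(I−A), with det(I−A) = 0.42875:
  x_D = (0.6125·130 + 0.0000·230 + 0.0000·270) / 0.42875 = 79.625 / 0.42875 ≈ 185.71
  x_P = (0.2075·130 + 0.7000·230 + 0.1050·270) / 0.42875 = 216.325 / 0.42875 ≈ 504.55
  x_T = (0.0825·130 + 0.1750·230 + 0.4550·270) / 0.42875 = 173.825 / 0.42875 ≈ 405.42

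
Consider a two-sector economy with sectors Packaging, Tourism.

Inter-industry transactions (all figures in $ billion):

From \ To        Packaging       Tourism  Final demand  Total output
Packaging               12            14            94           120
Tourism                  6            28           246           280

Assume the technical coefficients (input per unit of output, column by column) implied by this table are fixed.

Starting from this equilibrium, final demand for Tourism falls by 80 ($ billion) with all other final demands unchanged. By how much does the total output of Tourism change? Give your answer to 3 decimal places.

Δx_2 = -89.164

Technical coefficients a_ij = z_ij / X_j:
  a_11 = 12/120 = 0.10, a_21 = 6/120 = 0.05
  a_12 = 14/280 = 0.05, a_22 = 28/280 = 0.10
I − A =
  [   0.90    -0.05]
  [  -0.05     0.90]
det(I−A) = (0.90)(0.90) − (-0.05)(-0.05) = 0.8075
adj(I−A) = [[0.90, 0.05], [0.05, 0.90]]
(I − A)⁻¹ = adj(I−A) / det(I−A) ≈
  [   1.1146     0.0619]
  [   0.0619     1.1146]
Δx = (I − A)⁻¹ Δd with Δd having -80 in the Tourism component and 0 elsewhere.
So Δx_2 = L_22 · (-80), where L_22 = adj(I−A)_22 / det(I−A) = 0.90 / 0.8075.
Δx_2 = 0.90 × (-80) / 0.8075 = -72.00 / 0.8075 ≈ -89.164.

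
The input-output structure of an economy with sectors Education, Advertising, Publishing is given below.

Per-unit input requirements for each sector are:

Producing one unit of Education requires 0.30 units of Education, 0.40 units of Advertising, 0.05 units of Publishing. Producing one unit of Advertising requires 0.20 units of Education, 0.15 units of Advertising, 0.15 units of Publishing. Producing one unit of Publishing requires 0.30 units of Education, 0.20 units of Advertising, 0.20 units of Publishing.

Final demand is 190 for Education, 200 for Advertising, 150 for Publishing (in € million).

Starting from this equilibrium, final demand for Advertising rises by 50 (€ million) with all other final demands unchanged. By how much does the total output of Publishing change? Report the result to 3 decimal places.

Δx_3 = 16.050

I − A =
  [   0.70    -0.20    -0.30]
  [  -0.40     0.85    -0.20]
  [  -0.05    -0.15     0.80]
Cofactors of I−A, C_ij = (−1)^(i+j)·(minor ij) (rows/columns in the sector order above):
  C_11 = (0.85)(0.80) − (-0.20)(-0.15) = 0.6500
  C_12 = −[(-0.40)(0.80) − (-0.20)(-0.05)] = 0.3300
  C_13 = (-0.40)(-0.15) − (0.85)(-0.05) = 0.1025
  C_21 = −[(-0.20)(0.80) − (-0.30)(-0.15)] = 0.2050
  C_22 = (0.70)(0.80) − (-0.30)(-0.05) = 0.5450
  C_23 = −[(0.70)(-0.15) − (-0.20)(-0.05)] = 0.1150
  C_31 = (-0.20)(-0.20) − (-0.30)(0.85) = 0.2950
  C_32 = −[(0.70)(-0.20) − (-0.30)(-0.40)] = 0.2600
  C_33 = (0.70)(0.85) − (-0.20)(-0.40) = 0.5150
det(I−A) = Σ_j (I−A)_1j·C_1j = (0.70)(0.6500) + (-0.20)(0.3300) + (-0.30)(0.1025) = 0.35825
adj(I−A) = Cᵀ =
  [ 0.6500   0.2050   0.2950]
  [ 0.3300   0.5450   0.2600]
  [ 0.1025   0.1150   0.5150]
(I − A)⁻¹ = adj(I−A) / det(I−A) ≈
  [   1.8144     0.5722     0.8234]
  [   0.9211     1.5213     0.7258]
  [   0.2861     0.3210     1.4375]
Δx = (I − A)⁻¹ Δd with Δd having +50 in the Advertising component and 0 elsewhere.
So Δx_3 = L_32 · (+50), where L_32 = adj(I−A)_32 / det(I−A) = 0.1150 / 0.35825.
Δx_3 = 0.1150 × (+50) / 0.35825 = 5.75 / 0.35825 ≈ 16.050.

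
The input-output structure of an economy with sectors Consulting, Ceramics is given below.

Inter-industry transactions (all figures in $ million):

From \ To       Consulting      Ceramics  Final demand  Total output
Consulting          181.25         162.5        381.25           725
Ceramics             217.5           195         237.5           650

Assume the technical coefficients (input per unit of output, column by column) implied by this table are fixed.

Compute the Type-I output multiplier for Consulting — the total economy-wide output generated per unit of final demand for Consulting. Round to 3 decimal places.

Technical coefficients a_ij = z_ij / X_j:
  a_11 = 181.25/725 = 0.25, a_21 = 217.5/725 = 0.30
  a_12 = 162.5/650 = 0.25, a_22 = 195/650 = 0.30
I − A =
  [   0.75    -0.25]
  [  -0.30     0.70]
det(I−A) = (0.75)(0.70) − (-0.25)(-0.30) = 0.4500
adj(I−A) = [[0.70, 0.25], [0.30, 0.75]]
(I − A)⁻¹ = adj(I−A) / det(I−A) ≈
  [   1.5556     0.5556]
  [   0.6667     1.6667]
The output multiplier for sector j is the column-j sum of the Leontief inverse (I − A)⁻¹ = adj(I−A) / det(I−A).
Column 1 of adj(I−A): (0.70, 0.30); det(I−A) = 0.4500.
m_1 = (0.70 + 0.30) / 0.4500 = 1.00 / 0.4500 ≈ 2.222.

m_1 = 2.222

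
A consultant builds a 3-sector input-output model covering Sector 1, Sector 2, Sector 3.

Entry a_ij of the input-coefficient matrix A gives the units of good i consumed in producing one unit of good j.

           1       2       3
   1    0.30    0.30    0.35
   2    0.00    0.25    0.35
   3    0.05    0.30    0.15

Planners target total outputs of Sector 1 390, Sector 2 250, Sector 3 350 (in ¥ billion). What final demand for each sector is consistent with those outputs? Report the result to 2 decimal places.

d_1 = 75.50, d_2 = 65.00, d_3 = 203.00

I − A =
  [   0.70    -0.30    -0.35]
  [   0.00     0.75    -0.35]
  [  -0.05    -0.30     0.85]
d = (I − A) x:
  d_1 = (+0.70)·390 + (-0.30)·250 + (-0.35)·350 = 75.50
  d_2 = (+0.00)·390 + (+0.75)·250 + (-0.35)·350 = 65.00
  d_3 = (-0.05)·390 + (-0.30)·250 + (+0.85)·350 = 203.00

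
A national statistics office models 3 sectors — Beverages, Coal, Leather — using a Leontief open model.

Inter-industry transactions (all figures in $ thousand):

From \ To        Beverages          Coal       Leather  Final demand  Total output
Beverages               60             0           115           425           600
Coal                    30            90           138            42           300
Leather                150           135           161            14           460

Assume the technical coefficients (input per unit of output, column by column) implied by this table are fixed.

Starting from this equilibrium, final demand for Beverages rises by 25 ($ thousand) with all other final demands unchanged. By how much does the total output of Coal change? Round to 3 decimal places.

Technical coefficients a_ij = z_ij / X_j:
  a_BB = 60/600 = 0.10, a_CB = 30/600 = 0.05, a_LB = 150/600 = 0.25
  a_BC = 0/300 = 0.00, a_CC = 90/300 = 0.30, a_LC = 135/300 = 0.45
  a_BL = 115/460 = 0.25, a_CL = 138/460 = 0.30, a_LL = 161/460 = 0.35
I − A =
  [   0.90     0.00    -0.25]
  [  -0.05     0.70    -0.30]
  [  -0.25    -0.45     0.65]
Cofactors of I−A, C_ij = (−1)^(i+j)·(minor ij) (rows/columns in the sector order above):
  C_11 = (0.70)(0.65) − (-0.30)(-0.45) = 0.3200
  C_12 = −[(-0.05)(0.65) − (-0.30)(-0.25)] = 0.1075
  C_13 = (-0.05)(-0.45) − (0.70)(-0.25) = 0.1975
  C_21 = −[(0.00)(0.65) − (-0.25)(-0.45)] = 0.1125
  C_22 = (0.90)(0.65) − (-0.25)(-0.25) = 0.5225
  C_23 = −[(0.90)(-0.45) − (0.00)(-0.25)] = 0.4050
  C_31 = (0.00)(-0.30) − (-0.25)(0.70) = 0.1750
  C_32 = −[(0.90)(-0.30) − (-0.25)(-0.05)] = 0.2825
  C_33 = (0.90)(0.70) − (0.00)(-0.05) = 0.6300
det(I−A) = Σ_j (I−A)_1j·C_1j = (0.90)(0.3200) + (0.00)(0.1075) + (-0.25)(0.1975) = 0.238625
adj(I−A) = Cᵀ =
  [ 0.3200   0.1125   0.1750]
  [ 0.1075   0.5225   0.2825]
  [ 0.1975   0.4050   0.6300]
(I − A)⁻¹ = adj(I−A) / det(I−A) ≈
  [   1.3410     0.4715     0.7334]
  [   0.4505     2.1896     1.1839]
  [   0.8277     1.6972     2.6401]
Δx = (I − A)⁻¹ Δd with Δd having +25 in the Beverages component and 0 elsewhere.
So Δx_C = L_CB · (+25), where L_CB = adj(I−A)_CB / det(I−A) = 0.1075 / 0.238625.
Δx_C = 0.1075 × (+25) / 0.238625 = 2.6875 / 0.238625 ≈ 11.262.

Δx_C = 11.262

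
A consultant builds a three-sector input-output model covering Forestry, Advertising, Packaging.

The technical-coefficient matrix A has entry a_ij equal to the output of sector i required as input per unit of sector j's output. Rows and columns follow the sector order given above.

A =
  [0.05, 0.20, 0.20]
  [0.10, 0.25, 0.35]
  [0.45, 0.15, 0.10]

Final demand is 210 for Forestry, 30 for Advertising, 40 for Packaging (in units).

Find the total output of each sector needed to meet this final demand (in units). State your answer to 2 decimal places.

x_F = 309.36, x_A = 188.86, x_P = 230.60

I − A =
  [   0.95    -0.20    -0.20]
  [  -0.10     0.75    -0.35]
  [  -0.45    -0.15     0.90]
Cofactors of I−A, C_ij = (−1)^(i+j)·(minor ij) (rows/columns in the sector order above):
  C_11 = (0.75)(0.90) − (-0.35)(-0.15) = 0.6225
  C_12 = −[(-0.10)(0.90) − (-0.35)(-0.45)] = 0.2475
  C_13 = (-0.10)(-0.15) − (0.75)(-0.45) = 0.3525
  C_21 = −[(-0.20)(0.90) − (-0.20)(-0.15)] = 0.2100
  C_22 = (0.95)(0.90) − (-0.20)(-0.45) = 0.7650
  C_23 = −[(0.95)(-0.15) − (-0.20)(-0.45)] = 0.2325
  C_31 = (-0.20)(-0.35) − (-0.20)(0.75) = 0.2200
  C_32 = −[(0.95)(-0.35) − (-0.20)(-0.10)] = 0.3525
  C_33 = (0.95)(0.75) − (-0.20)(-0.10) = 0.6925
det(I−A) = Σ_j (I−A)_1j·C_1j = (0.95)(0.6225) + (-0.20)(0.2475) + (-0.20)(0.3525) = 0.471375
adj(I−A) = Cᵀ =
  [ 0.6225   0.2100   0.2200]
  [ 0.2475   0.7650   0.3525]
  [ 0.3525   0.2325   0.6925]
(I − A)⁻¹ = adj(I−A) / det(I−A) ≈
  [   1.3206     0.4455     0.4667]
  [   0.5251     1.6229     0.7478]
  [   0.7478     0.4932     1.4691]
x = (I − A)⁻¹ d = adj(I−A)·d / det(I−A), with det(I−A) = 0.471375:
  x_F = (0.6225·210 + 0.2100·30 + 0.2200·40) / 0.471375 = 145.825 / 0.471375 ≈ 309.36
  x_A = (0.2475·210 + 0.7650·30 + 0.3525·40) / 0.471375 = 89.025 / 0.471375 ≈ 188.86
  x_P = (0.3525·210 + 0.2325·30 + 0.6925·40) / 0.471375 = 108.70 / 0.471375 ≈ 230.60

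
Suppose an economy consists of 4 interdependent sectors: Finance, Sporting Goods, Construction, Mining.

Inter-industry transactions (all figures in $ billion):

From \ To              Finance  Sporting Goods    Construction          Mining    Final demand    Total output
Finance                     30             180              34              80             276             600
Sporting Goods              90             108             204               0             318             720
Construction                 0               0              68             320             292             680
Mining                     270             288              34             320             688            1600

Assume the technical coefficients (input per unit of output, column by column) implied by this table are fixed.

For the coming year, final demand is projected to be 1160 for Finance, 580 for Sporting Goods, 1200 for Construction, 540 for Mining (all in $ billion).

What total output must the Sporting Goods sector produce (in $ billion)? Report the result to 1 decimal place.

Technical coefficients a_ij = z_ij / X_j:
  a_11 = 30/600 = 0.05, a_21 = 90/600 = 0.15, a_31 = 0/600 = 0.00, a_41 = 270/600 = 0.45
  a_12 = 180/720 = 0.25, a_22 = 108/720 = 0.15, a_32 = 0/720 = 0.00, a_42 = 288/720 = 0.40
  a_13 = 34/680 = 0.05, a_23 = 204/680 = 0.30, a_33 = 68/680 = 0.10, a_43 = 34/680 = 0.05
  a_14 = 80/1600 = 0.05, a_24 = 0/1600 = 0.00, a_34 = 320/1600 = 0.20, a_44 = 320/1600 = 0.20
I − A =
  [   0.95    -0.25    -0.05    -0.05]
  [  -0.15     0.85    -0.30     0.00]
  [   0.00     0.00     0.90    -0.20]
  [  -0.45    -0.40    -0.05     0.80]
Compute the cofactors C_ij = (−1)^(i+j)·(3×3 minor ij) of I−A; the adjugate is their transpose:
adj(I−A) = Cᵀ =
  [ 0.579500   0.199500   0.102125   0.061750]
  [ 0.133500   0.649750   0.227625   0.065250]
  [ 0.088500   0.098500   0.593875   0.154000]
  [ 0.398250   0.443250   0.208375   0.693000]
det(I−A) = Σ_j (I−A)_1j·C_1j = (0.95)(0.579500) + (-0.25)(0.133500) + (-0.05)(0.088500) + (-0.05)(0.398250) = 0.4928125
(I − A)⁻¹ = adj(I−A) / det(I−A) ≈
  [   1.1759     0.4048     0.2072     0.1253]
  [   0.2709     1.3185     0.4619     0.1324]
  [   0.1796     0.1999     1.2051     0.3125]
  [   0.8081     0.8994     0.4228     1.4062]
x = (I − A)⁻¹ d = adj(I−A)·d / det(I−A), with det(I−A) = 0.4928125:
  x_1 = (0.579500·1160 + 0.199500·580 + 0.102125·1200 + 0.061750·540) / 0.4928125 = 943.825 / 0.4928125 ≈ 1915.2
  x_2 = (0.133500·1160 + 0.649750·580 + 0.227625·1200 + 0.065250·540) / 0.4928125 = 840.10 / 0.4928125 ≈ 1704.7
  x_3 = (0.088500·1160 + 0.098500·580 + 0.593875·1200 + 0.154000·540) / 0.4928125 = 955.60 / 0.4928125 ≈ 1939.1
  x_4 = (0.398250·1160 + 0.443250·580 + 0.208375·1200 + 0.693000·540) / 0.4928125 = 1343.325 / 0.4928125 ≈ 2725.8

x_2 = 1704.7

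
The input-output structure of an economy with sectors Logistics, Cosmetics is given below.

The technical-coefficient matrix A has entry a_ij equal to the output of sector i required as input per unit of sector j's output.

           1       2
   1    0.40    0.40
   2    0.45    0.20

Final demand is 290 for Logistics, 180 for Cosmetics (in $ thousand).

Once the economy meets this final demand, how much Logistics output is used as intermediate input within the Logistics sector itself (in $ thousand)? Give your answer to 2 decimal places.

I − A =
  [   0.60    -0.40]
  [  -0.45     0.80]
det(I−A) = (0.60)(0.80) − (-0.40)(-0.45) = 0.3000
adj(I−A) = [[0.80, 0.40], [0.45, 0.60]]
(I − A)⁻¹ = adj(I−A) / det(I−A) ≈
  [   2.6667     1.3333]
  [   1.5000     2.0000]
First solve x = (I − A)⁻¹ d = adj(I−A)·d / det(I−A); in particular x_1 = (0.80·290 + 0.40·180) / 0.3000 = 304.00 / 0.3000 ≈ 1013.3333.
Intermediate flow from 1 to 1: z_11 = a_11 · x_1 = 0.40 × 304.00 / 0.3000 = 121.60 / 0.3000 ≈ 405.33.

z_11 = 405.33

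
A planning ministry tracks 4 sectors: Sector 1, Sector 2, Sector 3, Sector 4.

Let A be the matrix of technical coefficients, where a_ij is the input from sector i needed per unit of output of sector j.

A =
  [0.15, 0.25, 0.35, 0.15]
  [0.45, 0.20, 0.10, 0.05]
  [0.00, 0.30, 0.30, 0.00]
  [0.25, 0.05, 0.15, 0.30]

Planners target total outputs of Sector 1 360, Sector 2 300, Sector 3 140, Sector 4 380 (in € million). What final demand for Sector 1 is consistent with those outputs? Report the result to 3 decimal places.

d_1 = 125.000

I − A =
  [   0.85    -0.25    -0.35    -0.15]
  [  -0.45     0.80    -0.10    -0.05]
  [   0.00    -0.30     0.70     0.00]
  [  -0.25    -0.05    -0.15     0.70]
d = (I − A) x:
  d_1 = (+0.85)·360 + (-0.25)·300 + (-0.35)·140 + (-0.15)·380 = 125.000
  d_2 = (-0.45)·360 + (+0.80)·300 + (-0.10)·140 + (-0.05)·380 = 45.000
  d_3 = (+0.00)·360 + (-0.30)·300 + (+0.70)·140 + (+0.00)·380 = 8.000
  d_4 = (-0.25)·360 + (-0.05)·300 + (-0.15)·140 + (+0.70)·380 = 140.000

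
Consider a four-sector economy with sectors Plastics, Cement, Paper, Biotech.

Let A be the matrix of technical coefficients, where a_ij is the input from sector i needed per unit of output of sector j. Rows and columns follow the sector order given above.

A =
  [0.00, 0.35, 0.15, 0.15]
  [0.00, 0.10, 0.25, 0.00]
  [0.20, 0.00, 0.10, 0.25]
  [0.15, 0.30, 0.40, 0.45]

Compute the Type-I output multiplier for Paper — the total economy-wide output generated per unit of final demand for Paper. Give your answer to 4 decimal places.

m_3 = 4.6308

I − A =
  [   1.00    -0.35    -0.15    -0.15]
  [   0.00     0.90    -0.25     0.00]
  [  -0.20     0.00     0.90    -0.25]
  [  -0.15    -0.30    -0.40     0.55]
Compute the cofactors C_ij = (−1)^(i+j)·(3×3 minor ij) of I−A; the adjugate is their transpose:
adj(I−A) = Cᵀ =
  [ 0.336750   0.190000   0.187625   0.177125]
  [ 0.036875   0.340625   0.131875   0.070000]
  [ 0.132750   0.135625   0.474750   0.252000]
  [ 0.208500   0.336250   0.468375   0.765500]
det(I−A) = Σ_j (I−A)_1j·C_1j = (1.00)(0.336750) + (-0.35)(0.036875) + (-0.15)(0.132750) + (-0.15)(0.208500) = 0.27265625
(I − A)⁻¹ = adj(I−A) / det(I−A) ≈
  [   1.23507     0.69685     0.68814     0.64963]
  [   0.13524     1.24928     0.48367     0.25673]
  [   0.48688     0.49742     1.74120     0.92424]
  [   0.76470     1.23324     1.71782     2.80756]
The output multiplier for sector j is the column-j sum of the Leontief inverse (I − A)⁻¹ = adj(I−A) / det(I−A).
Column 3 of adj(I−A): (0.187625, 0.131875, 0.474750, 0.468375); det(I−A) = 0.27265625.
m_3 = (0.187625 + 0.131875 + 0.474750 + 0.468375) / 0.27265625 = 1.262625 / 0.27265625 ≈ 4.6308.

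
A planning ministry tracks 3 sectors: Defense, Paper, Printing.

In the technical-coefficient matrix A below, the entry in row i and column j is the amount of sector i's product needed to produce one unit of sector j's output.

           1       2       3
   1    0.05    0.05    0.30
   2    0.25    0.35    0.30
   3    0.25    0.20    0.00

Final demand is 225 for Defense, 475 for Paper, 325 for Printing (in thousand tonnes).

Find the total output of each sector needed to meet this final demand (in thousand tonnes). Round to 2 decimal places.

I − A =
  [   0.95    -0.05    -0.30]
  [  -0.25     0.65    -0.30]
  [  -0.25    -0.20     1.00]
Cofactors of I−A, C_ij = (−1)^(i+j)·(minor ij) (rows/columns in the sector order above):
  C_11 = (0.65)(1.00) − (-0.30)(-0.20) = 0.5900
  C_12 = −[(-0.25)(1.00) − (-0.30)(-0.25)] = 0.3250
  C_13 = (-0.25)(-0.20) − (0.65)(-0.25) = 0.2125
  C_21 = −[(-0.05)(1.00) − (-0.30)(-0.20)] = 0.1100
  C_22 = (0.95)(1.00) − (-0.30)(-0.25) = 0.8750
  C_23 = −[(0.95)(-0.20) − (-0.05)(-0.25)] = 0.2025
  C_31 = (-0.05)(-0.30) − (-0.30)(0.65) = 0.2100
  C_32 = −[(0.95)(-0.30) − (-0.30)(-0.25)] = 0.3600
  C_33 = (0.95)(0.65) − (-0.05)(-0.25) = 0.6050
det(I−A) = Σ_j (I−A)_1j·C_1j = (0.95)(0.5900) + (-0.05)(0.3250) + (-0.30)(0.2125) = 0.4805
adj(I−A) = Cᵀ =
  [ 0.5900   0.1100   0.2100]
  [ 0.3250   0.8750   0.3600]
  [ 0.2125   0.2025   0.6050]
(I − A)⁻¹ = adj(I−A) / det(I−A) ≈
  [   1.2279     0.2289     0.4370]
  [   0.6764     1.8210     0.7492]
  [   0.4422     0.4214     1.2591]
x = (I − A)⁻¹ d = adj(I−A)·d / det(I−A), with det(I−A) = 0.4805:
  x_1 = (0.5900·225 + 0.1100·475 + 0.2100·325) / 0.4805 = 253.25 / 0.4805 ≈ 527.06
  x_2 = (0.3250·225 + 0.8750·475 + 0.3600·325) / 0.4805 = 605.75 / 0.4805 ≈ 1260.67
  x_3 = (0.2125·225 + 0.2025·475 + 0.6050·325) / 0.4805 = 340.625 / 0.4805 ≈ 708.90

x_1 = 527.06, x_2 = 1260.67, x_3 = 708.90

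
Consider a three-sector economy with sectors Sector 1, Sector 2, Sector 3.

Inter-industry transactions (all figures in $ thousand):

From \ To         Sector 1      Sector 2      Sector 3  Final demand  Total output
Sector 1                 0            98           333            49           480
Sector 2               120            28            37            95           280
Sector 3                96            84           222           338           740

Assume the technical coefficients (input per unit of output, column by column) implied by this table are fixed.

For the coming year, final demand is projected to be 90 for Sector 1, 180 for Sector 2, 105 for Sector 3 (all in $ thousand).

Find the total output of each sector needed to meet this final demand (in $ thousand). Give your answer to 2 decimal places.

Technical coefficients a_ij = z_ij / X_j:
  a_11 = 0/480 = 0.00, a_21 = 120/480 = 0.25, a_31 = 96/480 = 0.20
  a_12 = 98/280 = 0.35, a_22 = 28/280 = 0.10, a_32 = 84/280 = 0.30
  a_13 = 333/740 = 0.45, a_23 = 37/740 = 0.05, a_33 = 222/740 = 0.30
I − A =
  [   1.00    -0.35    -0.45]
  [  -0.25     0.90    -0.05]
  [  -0.20    -0.30     0.70]
Cofactors of I−A, C_ij = (−1)^(i+j)·(minor ij) (rows/columns in the sector order above):
  C_11 = (0.90)(0.70) − (-0.05)(-0.30) = 0.6150
  C_12 = −[(-0.25)(0.70) − (-0.05)(-0.20)] = 0.1850
  C_13 = (-0.25)(-0.30) − (0.90)(-0.20) = 0.2550
  C_21 = −[(-0.35)(0.70) − (-0.45)(-0.30)] = 0.3800
  C_22 = (1.00)(0.70) − (-0.45)(-0.20) = 0.6100
  C_23 = −[(1.00)(-0.30) − (-0.35)(-0.20)] = 0.3700
  C_31 = (-0.35)(-0.05) − (-0.45)(0.90) = 0.4225
  C_32 = −[(1.00)(-0.05) − (-0.45)(-0.25)] = 0.1625
  C_33 = (1.00)(0.90) − (-0.35)(-0.25) = 0.8125
det(I−A) = Σ_j (I−A)_1j·C_1j = (1.00)(0.6150) + (-0.35)(0.1850) + (-0.45)(0.2550) = 0.4355
adj(I−A) = Cᵀ =
  [ 0.6150   0.3800   0.4225]
  [ 0.1850   0.6100   0.1625]
  [ 0.2550   0.3700   0.8125]
(I − A)⁻¹ = adj(I−A) / det(I−A) ≈
  [   1.4122     0.8726     0.9701]
  [   0.4248     1.4007     0.3731]
  [   0.5855     0.8496     1.8657]
x = (I − A)⁻¹ d = adj(I−A)·d / det(I−A), with det(I−A) = 0.4355:
  x_1 = (0.6150·90 + 0.3800·180 + 0.4225·105) / 0.4355 = 168.1125 / 0.4355 ≈ 386.02
  x_2 = (0.1850·90 + 0.6100·180 + 0.1625·105) / 0.4355 = 143.5125 / 0.4355 ≈ 329.54
  x_3 = (0.2550·90 + 0.3700·180 + 0.8125·105) / 0.4355 = 174.8625 / 0.4355 ≈ 401.52

x_1 = 386.02, x_2 = 329.54, x_3 = 401.52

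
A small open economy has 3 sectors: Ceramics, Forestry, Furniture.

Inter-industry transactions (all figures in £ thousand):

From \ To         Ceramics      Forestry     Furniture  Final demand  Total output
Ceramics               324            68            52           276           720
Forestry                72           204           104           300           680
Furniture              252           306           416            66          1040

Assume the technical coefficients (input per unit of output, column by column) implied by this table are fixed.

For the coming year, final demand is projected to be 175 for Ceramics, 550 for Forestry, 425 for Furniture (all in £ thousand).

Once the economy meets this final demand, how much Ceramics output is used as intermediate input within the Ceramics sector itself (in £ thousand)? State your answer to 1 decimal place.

z_11 = 321.3

Technical coefficients a_ij = z_ij / X_j:
  a_11 = 324/720 = 0.45, a_21 = 72/720 = 0.10, a_31 = 252/720 = 0.35
  a_12 = 68/680 = 0.10, a_22 = 204/680 = 0.30, a_32 = 306/680 = 0.45
  a_13 = 52/1040 = 0.05, a_23 = 104/1040 = 0.10, a_33 = 416/1040 = 0.40
I − A =
  [   0.55    -0.10    -0.05]
  [  -0.10     0.70    -0.10]
  [  -0.35    -0.45     0.60]
Cofactors of I−A, C_ij = (−1)^(i+j)·(minor ij) (rows/columns in the sector order above):
  C_11 = (0.70)(0.60) − (-0.10)(-0.45) = 0.3750
  C_12 = −[(-0.10)(0.60) − (-0.10)(-0.35)] = 0.0950
  C_13 = (-0.10)(-0.45) − (0.70)(-0.35) = 0.2900
  C_21 = −[(-0.10)(0.60) − (-0.05)(-0.45)] = 0.0825
  C_22 = (0.55)(0.60) − (-0.05)(-0.35) = 0.3125
  C_23 = −[(0.55)(-0.45) − (-0.10)(-0.35)] = 0.2825
  C_31 = (-0.10)(-0.10) − (-0.05)(0.70) = 0.0450
  C_32 = −[(0.55)(-0.10) − (-0.05)(-0.10)] = 0.0600
  C_33 = (0.55)(0.70) − (-0.10)(-0.10) = 0.3750
det(I−A) = Σ_j (I−A)_1j·C_1j = (0.55)(0.3750) + (-0.10)(0.0950) + (-0.05)(0.2900) = 0.18225
adj(I−A) = Cᵀ =
  [ 0.3750   0.0825   0.0450]
  [ 0.0950   0.3125   0.0600]
  [ 0.2900   0.2825   0.3750]
(I − A)⁻¹ = adj(I−A) / det(I−A) ≈
  [   2.0576     0.4527     0.2469]
  [   0.5213     1.7147     0.3292]
  [   1.5912     1.5501     2.0576]
First solve x = (I − A)⁻¹ d = adj(I−A)·d / det(I−A); in particular x_1 = (0.3750·175 + 0.0825·550 + 0.0450·425) / 0.18225 = 130.125 / 0.18225 ≈ 713.992.
Intermediate flow from 1 to 1: z_11 = a_11 · x_1 = 0.45 × 130.125 / 0.18225 = 58.55625 / 0.18225 ≈ 321.3.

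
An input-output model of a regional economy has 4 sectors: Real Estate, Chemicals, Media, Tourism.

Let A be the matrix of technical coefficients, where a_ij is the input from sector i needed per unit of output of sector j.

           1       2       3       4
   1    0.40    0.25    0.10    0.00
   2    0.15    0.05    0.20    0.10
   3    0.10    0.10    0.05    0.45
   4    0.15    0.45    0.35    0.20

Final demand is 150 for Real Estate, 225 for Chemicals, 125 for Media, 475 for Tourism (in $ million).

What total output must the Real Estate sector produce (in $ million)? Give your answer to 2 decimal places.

x_1 = 734.34

I − A =
  [   0.60    -0.25    -0.10     0.00]
  [  -0.15     0.95    -0.20    -0.10]
  [  -0.10    -0.10     0.95    -0.45]
  [  -0.15    -0.45    -0.35     0.80]
Compute the cofactors C_ij = (−1)^(i+j)·(3×3 minor ij) of I−A; the adjugate is their transpose:
adj(I−A) = Cᵀ =
  [ 0.469625   0.178875   0.120250   0.090000]
  [ 0.137625   0.346750   0.130500   0.116750]
  [ 0.179500   0.206375   0.395250   0.248125]
  [ 0.244000   0.318875   0.268875   0.477875]
det(I−A) = Σ_j (I−A)_1j·C_1j = (0.60)(0.469625) + (-0.25)(0.137625) + (-0.10)(0.179500) + (0.00)(0.244000) = 0.22941875
(I − A)⁻¹ = adj(I−A) / det(I−A) ≈
  [   2.0470     0.7797     0.5242     0.3923]
  [   0.5999     1.5114     0.5688     0.5089]
  [   0.7824     0.8996     1.7228     1.0815]
  [   1.0636     1.3899     1.1720     2.0830]
x = (I − A)⁻¹ d = adj(I−A)·d / det(I−A), with det(I−A) = 0.22941875:
  x_1 = (0.469625·150 + 0.178875·225 + 0.120250·125 + 0.090000·475) / 0.22941875 = 168.471875 / 0.22941875 ≈ 734.34
  x_2 = (0.137625·150 + 0.346750·225 + 0.130500·125 + 0.116750·475) / 0.22941875 = 170.43125 / 0.22941875 ≈ 742.88
  x_3 = (0.179500·150 + 0.206375·225 + 0.395250·125 + 0.248125·475) / 0.22941875 = 240.625 / 0.22941875 ≈ 1048.85
  x_4 = (0.244000·150 + 0.318875·225 + 0.268875·125 + 0.477875·475) / 0.22941875 = 368.946875 / 0.22941875 ≈ 1608.18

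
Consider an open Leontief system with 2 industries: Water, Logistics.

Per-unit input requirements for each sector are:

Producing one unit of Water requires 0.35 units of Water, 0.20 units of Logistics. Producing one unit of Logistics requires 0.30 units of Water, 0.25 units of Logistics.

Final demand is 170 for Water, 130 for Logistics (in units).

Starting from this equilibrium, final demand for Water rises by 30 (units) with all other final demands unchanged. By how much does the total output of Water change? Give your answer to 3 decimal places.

Δx_W = 52.632

I − A =
  [   0.65    -0.30]
  [  -0.20     0.75]
det(I−A) = (0.65)(0.75) − (-0.30)(-0.20) = 0.4275
adj(I−A) = [[0.75, 0.30], [0.20, 0.65]]
(I − A)⁻¹ = adj(I−A) / det(I−A) ≈
  [   1.7544     0.7018]
  [   0.4678     1.5205]
Δx = (I − A)⁻¹ Δd with Δd having +30 in the Water component and 0 elsewhere.
So Δx_W = L_WW · (+30), where L_WW = adj(I−A)_WW / det(I−A) = 0.75 / 0.4275.
Δx_W = 0.75 × (+30) / 0.4275 = 22.50 / 0.4275 ≈ 52.632.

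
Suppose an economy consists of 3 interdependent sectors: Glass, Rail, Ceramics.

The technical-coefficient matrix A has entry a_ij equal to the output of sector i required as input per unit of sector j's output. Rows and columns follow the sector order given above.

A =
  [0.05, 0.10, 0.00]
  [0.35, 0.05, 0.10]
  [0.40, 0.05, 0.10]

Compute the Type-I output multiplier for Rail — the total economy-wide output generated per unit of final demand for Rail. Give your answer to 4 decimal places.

m_2 = 1.3374

I − A =
  [   0.95    -0.10     0.00]
  [  -0.35     0.95    -0.10]
  [  -0.40    -0.05     0.90]
Cofactors of I−A, C_ij = (−1)^(i+j)·(minor ij) (rows/columns in the sector order above):
  C_11 = (0.95)(0.90) − (-0.10)(-0.05) = 0.8500
  C_12 = −[(-0.35)(0.90) − (-0.10)(-0.40)] = 0.3550
  C_13 = (-0.35)(-0.05) − (0.95)(-0.40) = 0.3975
  C_21 = −[(-0.10)(0.90) − (0.00)(-0.05)] = 0.0900
  C_22 = (0.95)(0.90) − (0.00)(-0.40) = 0.8550
  C_23 = −[(0.95)(-0.05) − (-0.10)(-0.40)] = 0.0875
  C_31 = (-0.10)(-0.10) − (0.00)(0.95) = 0.0100
  C_32 = −[(0.95)(-0.10) − (0.00)(-0.35)] = 0.0950
  C_33 = (0.95)(0.95) − (-0.10)(-0.35) = 0.8675
det(I−A) = Σ_j (I−A)_1j·C_1j = (0.95)(0.8500) + (-0.10)(0.3550) + (0.00)(0.3975) = 0.7720
adj(I−A) = Cᵀ =
  [ 0.8500   0.0900   0.0100]
  [ 0.3550   0.8550   0.0950]
  [ 0.3975   0.0875   0.8675]
(I − A)⁻¹ = adj(I−A) / det(I−A) ≈
  [   1.10104     0.11658     0.01295]
  [   0.45984     1.10751     0.12306]
  [   0.51490     0.11334     1.12370]
The output multiplier for sector j is the column-j sum of the Leontief inverse (I − A)⁻¹ = adj(I−A) / det(I−A).
Column 2 of adj(I−A): (0.0900, 0.8550, 0.0875); det(I−A) = 0.7720.
m_2 = (0.0900 + 0.8550 + 0.0875) / 0.7720 = 1.0325 / 0.7720 ≈ 1.3374.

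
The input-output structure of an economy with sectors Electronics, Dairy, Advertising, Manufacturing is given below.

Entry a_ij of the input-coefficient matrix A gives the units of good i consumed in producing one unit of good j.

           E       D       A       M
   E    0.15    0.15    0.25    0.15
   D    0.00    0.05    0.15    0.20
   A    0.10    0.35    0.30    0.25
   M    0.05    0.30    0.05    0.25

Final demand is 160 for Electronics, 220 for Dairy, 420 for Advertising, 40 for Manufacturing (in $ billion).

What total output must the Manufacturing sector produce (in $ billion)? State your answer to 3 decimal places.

I − A =
  [   0.85    -0.15    -0.25    -0.15]
  [   0.00     0.95    -0.15    -0.20]
  [  -0.10    -0.35     0.70    -0.25]
  [  -0.05    -0.30    -0.05     0.75]
Compute the cofactors C_ij = (−1)^(i+j)·(3×3 minor ij) of I−A; the adjugate is their transpose:
adj(I−A) = Cᵀ =
  [ 0.390750   0.195375   0.195375   0.195375]
  [ 0.021125   0.407750   0.105500   0.148125]
  [ 0.080625   0.301875   0.546000   0.278625]
  [ 0.039875   0.196250   0.091625   0.494625]
det(I−A) = Σ_j (I−A)_1j·C_1j = (0.85)(0.390750) + (-0.15)(0.021125) + (-0.25)(0.080625) + (-0.15)(0.039875) = 0.30283125
(I − A)⁻¹ = adj(I−A) / det(I−A) ≈
  [   1.2903     0.6452     0.6452     0.6452]
  [   0.0698     1.3465     0.3484     0.4891]
  [   0.2662     0.9968     1.8030     0.9201]
  [   0.1317     0.6481     0.3026     1.6333]
x = (I − A)⁻¹ d = adj(I−A)·d / det(I−A), with det(I−A) = 0.30283125:
  x_E = (0.390750·160 + 0.195375·220 + 0.195375·420 + 0.195375·40) / 0.30283125 = 195.375 / 0.30283125 ≈ 645.161
  x_D = (0.021125·160 + 0.407750·220 + 0.105500·420 + 0.148125·40) / 0.30283125 = 143.32 / 0.30283125 ≈ 473.267
  x_A = (0.080625·160 + 0.301875·220 + 0.546000·420 + 0.278625·40) / 0.30283125 = 319.7775 / 0.30283125 ≈ 1055.959
  x_M = (0.039875·160 + 0.196250·220 + 0.091625·420 + 0.494625·40) / 0.30283125 = 107.8225 / 0.30283125 ≈ 356.048

x_M = 356.048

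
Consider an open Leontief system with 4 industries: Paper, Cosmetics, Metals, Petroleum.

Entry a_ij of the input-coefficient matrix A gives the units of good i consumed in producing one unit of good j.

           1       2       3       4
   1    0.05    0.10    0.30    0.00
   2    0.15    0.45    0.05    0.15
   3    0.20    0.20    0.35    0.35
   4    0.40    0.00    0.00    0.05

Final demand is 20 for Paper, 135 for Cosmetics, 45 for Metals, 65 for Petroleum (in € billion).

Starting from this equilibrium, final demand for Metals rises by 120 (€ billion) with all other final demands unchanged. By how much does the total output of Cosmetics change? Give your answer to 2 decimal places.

Δx_2 = 54.71

I − A =
  [   0.95    -0.10    -0.30     0.00]
  [  -0.15     0.55    -0.05    -0.15]
  [  -0.20    -0.20     0.65    -0.35]
  [  -0.40     0.00     0.00     0.95]
Compute the cofactors C_ij = (−1)^(i+j)·(3×3 minor ij) of I−A; the adjugate is their transpose:
adj(I−A) = Cᵀ =
  [ 0.330125   0.118750   0.161500   0.078250]
  [ 0.148125   0.487625   0.105875   0.116000]
  [ 0.222000   0.213500   0.476125   0.209125]
  [ 0.139000   0.050000   0.068000   0.277375]
det(I−A) = Σ_j (I−A)_1j·C_1j = (0.95)(0.330125) + (-0.10)(0.148125) + (-0.30)(0.222000) + (0.00)(0.139000) = 0.23220625
(I − A)⁻¹ = adj(I−A) / det(I−A) ≈
  [   1.4217     0.5114     0.6955     0.3370]
  [   0.6379     2.1000     0.4560     0.4996]
  [   0.9560     0.9194     2.0504     0.9006]
  [   0.5986     0.2153     0.2928     1.1945]
Δx = (I − A)⁻¹ Δd with Δd having +120 in the Metals component and 0 elsewhere.
So Δx_2 = L_23 · (+120), where L_23 = adj(I−A)_23 / det(I−A) = 0.105875 / 0.23220625.
Δx_2 = 0.105875 × (+120) / 0.23220625 = 12.705 / 0.23220625 ≈ 54.71.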